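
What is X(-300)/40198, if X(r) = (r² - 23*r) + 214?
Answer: 48557/20099 ≈ 2.4159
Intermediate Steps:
X(r) = 214 + r² - 23*r
X(-300)/40198 = (214 + (-300)² - 23*(-300))/40198 = (214 + 90000 + 6900)*(1/40198) = 97114*(1/40198) = 48557/20099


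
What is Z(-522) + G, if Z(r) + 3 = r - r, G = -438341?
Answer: -438344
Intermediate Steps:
Z(r) = -3 (Z(r) = -3 + (r - r) = -3 + 0 = -3)
Z(-522) + G = -3 - 438341 = -438344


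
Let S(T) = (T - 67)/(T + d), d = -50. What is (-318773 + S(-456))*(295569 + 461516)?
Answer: -122116761937275/506 ≈ -2.4134e+11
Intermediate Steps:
S(T) = (-67 + T)/(-50 + T) (S(T) = (T - 67)/(T - 50) = (-67 + T)/(-50 + T))
(-318773 + S(-456))*(295569 + 461516) = (-318773 + (-67 - 456)/(-50 - 456))*(295569 + 461516) = (-318773 - 523/(-506))*757085 = (-318773 - 1/506*(-523))*757085 = (-318773 + 523/506)*757085 = -161298615/506*757085 = -122116761937275/506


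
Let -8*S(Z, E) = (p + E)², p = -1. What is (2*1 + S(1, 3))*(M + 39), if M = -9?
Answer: 45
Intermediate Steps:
S(Z, E) = -(-1 + E)²/8
(2*1 + S(1, 3))*(M + 39) = (2*1 - (-1 + 3)²/8)*(-9 + 39) = (2 - ⅛*2²)*30 = (2 - ⅛*4)*30 = (2 - ½)*30 = (3/2)*30 = 45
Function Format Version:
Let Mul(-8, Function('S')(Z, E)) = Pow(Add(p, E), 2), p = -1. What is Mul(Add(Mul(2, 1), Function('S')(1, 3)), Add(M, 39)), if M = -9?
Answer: 45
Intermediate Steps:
Function('S')(Z, E) = Mul(Rational(-1, 8), Pow(Add(-1, E), 2))
Mul(Add(Mul(2, 1), Function('S')(1, 3)), Add(M, 39)) = Mul(Add(Mul(2, 1), Mul(Rational(-1, 8), Pow(Add(-1, 3), 2))), Add(-9, 39)) = Mul(Add(2, Mul(Rational(-1, 8), Pow(2, 2))), 30) = Mul(Add(2, Mul(Rational(-1, 8), 4)), 30) = Mul(Add(2, Rational(-1, 2)), 30) = Mul(Rational(3, 2), 30) = 45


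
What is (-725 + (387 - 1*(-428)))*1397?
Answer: 125730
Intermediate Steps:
(-725 + (387 - 1*(-428)))*1397 = (-725 + (387 + 428))*1397 = (-725 + 815)*1397 = 90*1397 = 125730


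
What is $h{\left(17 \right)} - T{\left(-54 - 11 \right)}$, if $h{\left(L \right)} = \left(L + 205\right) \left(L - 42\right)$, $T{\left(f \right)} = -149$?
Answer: $-5401$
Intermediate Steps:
$h{\left(L \right)} = \left(-42 + L\right) \left(205 + L\right)$ ($h{\left(L \right)} = \left(205 + L\right) \left(-42 + L\right) = \left(-42 + L\right) \left(205 + L\right)$)
$h{\left(17 \right)} - T{\left(-54 - 11 \right)} = \left(-8610 + 17^{2} + 163 \cdot 17\right) - -149 = \left(-8610 + 289 + 2771\right) + 149 = -5550 + 149 = -5401$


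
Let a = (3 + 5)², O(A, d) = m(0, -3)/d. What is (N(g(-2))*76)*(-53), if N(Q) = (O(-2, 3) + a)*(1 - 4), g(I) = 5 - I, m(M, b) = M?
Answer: 773376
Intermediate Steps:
O(A, d) = 0 (O(A, d) = 0/d = 0)
a = 64 (a = 8² = 64)
N(Q) = -192 (N(Q) = (0 + 64)*(1 - 4) = 64*(-3) = -192)
(N(g(-2))*76)*(-53) = -192*76*(-53) = -14592*(-53) = 773376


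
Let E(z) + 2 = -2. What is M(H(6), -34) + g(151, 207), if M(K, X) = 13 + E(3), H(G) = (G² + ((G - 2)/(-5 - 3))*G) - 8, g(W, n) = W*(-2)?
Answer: -293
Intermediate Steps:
g(W, n) = -2*W
E(z) = -4 (E(z) = -2 - 2 = -4)
H(G) = -8 + G² + G*(¼ - G/8) (H(G) = (G² + ((-2 + G)/(-8))*G) - 8 = (G² + ((-2 + G)*(-⅛))*G) - 8 = (G² + (¼ - G/8)*G) - 8 = (G² + G*(¼ - G/8)) - 8 = -8 + G² + G*(¼ - G/8))
M(K, X) = 9 (M(K, X) = 13 - 4 = 9)
M(H(6), -34) + g(151, 207) = 9 - 2*151 = 9 - 302 = -293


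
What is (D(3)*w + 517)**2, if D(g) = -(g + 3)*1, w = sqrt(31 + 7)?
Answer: 268657 - 6204*sqrt(38) ≈ 2.3041e+5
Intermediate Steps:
w = sqrt(38) ≈ 6.1644
D(g) = -3 - g (D(g) = -(3 + g)*1 = (-3 - g)*1 = -3 - g)
(D(3)*w + 517)**2 = ((-3 - 1*3)*sqrt(38) + 517)**2 = ((-3 - 3)*sqrt(38) + 517)**2 = (-6*sqrt(38) + 517)**2 = (517 - 6*sqrt(38))**2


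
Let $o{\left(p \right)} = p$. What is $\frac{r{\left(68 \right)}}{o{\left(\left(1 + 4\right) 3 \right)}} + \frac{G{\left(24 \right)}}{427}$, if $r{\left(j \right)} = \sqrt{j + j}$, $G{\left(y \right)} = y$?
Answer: $\frac{24}{427} + \frac{2 \sqrt{34}}{15} \approx 0.83367$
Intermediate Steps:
$r{\left(j \right)} = \sqrt{2} \sqrt{j}$ ($r{\left(j \right)} = \sqrt{2 j} = \sqrt{2} \sqrt{j}$)
$\frac{r{\left(68 \right)}}{o{\left(\left(1 + 4\right) 3 \right)}} + \frac{G{\left(24 \right)}}{427} = \frac{\sqrt{2} \sqrt{68}}{\left(1 + 4\right) 3} + \frac{24}{427} = \frac{\sqrt{2} \cdot 2 \sqrt{17}}{5 \cdot 3} + 24 \cdot \frac{1}{427} = \frac{2 \sqrt{34}}{15} + \frac{24}{427} = \frac{24}{427} + \frac{2 \sqrt{34}}{15}$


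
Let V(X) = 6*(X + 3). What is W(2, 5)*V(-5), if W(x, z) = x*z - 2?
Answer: -96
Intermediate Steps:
V(X) = 18 + 6*X (V(X) = 6*(3 + X) = 18 + 6*X)
W(x, z) = -2 + x*z
W(2, 5)*V(-5) = (-2 + 2*5)*(18 + 6*(-5)) = (-2 + 10)*(18 - 30) = 8*(-12) = -96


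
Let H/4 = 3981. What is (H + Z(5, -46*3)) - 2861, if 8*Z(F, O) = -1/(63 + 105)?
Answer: 17556671/1344 ≈ 13063.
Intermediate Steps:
H = 15924 (H = 4*3981 = 15924)
Z(F, O) = -1/1344 (Z(F, O) = (-1/(63 + 105))/8 = (-1/168)/8 = (-1*1/168)/8 = (⅛)*(-1/168) = -1/1344)
(H + Z(5, -46*3)) - 2861 = (15924 - 1/1344) - 2861 = 21401855/1344 - 2861 = 17556671/1344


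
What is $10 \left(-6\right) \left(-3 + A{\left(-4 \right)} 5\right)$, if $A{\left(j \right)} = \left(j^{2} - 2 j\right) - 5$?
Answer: $-5520$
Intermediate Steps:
$A{\left(j \right)} = -5 + j^{2} - 2 j$
$10 \left(-6\right) \left(-3 + A{\left(-4 \right)} 5\right) = 10 \left(-6\right) \left(-3 + \left(-5 + \left(-4\right)^{2} - -8\right) 5\right) = - 60 \left(-3 + \left(-5 + 16 + 8\right) 5\right) = - 60 \left(-3 + 19 \cdot 5\right) = - 60 \left(-3 + 95\right) = \left(-60\right) 92 = -5520$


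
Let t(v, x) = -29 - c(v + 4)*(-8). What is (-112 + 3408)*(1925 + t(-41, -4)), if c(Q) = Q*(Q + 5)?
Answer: 37468928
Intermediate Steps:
c(Q) = Q*(5 + Q)
t(v, x) = -29 + 8*(4 + v)*(9 + v) (t(v, x) = -29 - (v + 4)*(5 + (v + 4))*(-8) = -29 - (4 + v)*(5 + (4 + v))*(-8) = -29 - (4 + v)*(9 + v)*(-8) = -29 - (-8)*(4 + v)*(9 + v) = -29 + 8*(4 + v)*(9 + v))
(-112 + 3408)*(1925 + t(-41, -4)) = (-112 + 3408)*(1925 + (-29 + 8*(4 - 41)*(9 - 41))) = 3296*(1925 + (-29 + 8*(-37)*(-32))) = 3296*(1925 + (-29 + 9472)) = 3296*(1925 + 9443) = 3296*11368 = 37468928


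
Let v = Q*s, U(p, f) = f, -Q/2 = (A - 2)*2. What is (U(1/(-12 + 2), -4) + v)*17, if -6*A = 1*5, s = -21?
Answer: -4114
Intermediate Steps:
A = -⅚ (A = -5/6 = -⅙*5 = -⅚ ≈ -0.83333)
Q = 34/3 (Q = -2*(-⅚ - 2)*2 = -(-17)*2/3 = -2*(-17/3) = 34/3 ≈ 11.333)
v = -238 (v = (34/3)*(-21) = -238)
(U(1/(-12 + 2), -4) + v)*17 = (-4 - 238)*17 = -242*17 = -4114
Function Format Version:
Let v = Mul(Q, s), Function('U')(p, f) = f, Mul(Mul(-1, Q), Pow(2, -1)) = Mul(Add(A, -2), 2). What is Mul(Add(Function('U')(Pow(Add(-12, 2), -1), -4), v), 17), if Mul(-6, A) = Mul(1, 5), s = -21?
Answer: -4114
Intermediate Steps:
A = Rational(-5, 6) (A = Mul(Rational(-1, 6), Mul(1, 5)) = Mul(Rational(-1, 6), 5) = Rational(-5, 6) ≈ -0.83333)
Q = Rational(34, 3) (Q = Mul(-2, Mul(Add(Rational(-5, 6), -2), 2)) = Mul(-2, Mul(Rational(-17, 6), 2)) = Mul(-2, Rational(-17, 3)) = Rational(34, 3) ≈ 11.333)
v = -238 (v = Mul(Rational(34, 3), -21) = -238)
Mul(Add(Function('U')(Pow(Add(-12, 2), -1), -4), v), 17) = Mul(Add(-4, -238), 17) = Mul(-242, 17) = -4114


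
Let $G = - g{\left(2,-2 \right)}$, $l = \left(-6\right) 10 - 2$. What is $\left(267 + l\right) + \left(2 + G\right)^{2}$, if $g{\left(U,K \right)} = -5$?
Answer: $254$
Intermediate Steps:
$l = -62$ ($l = -60 - 2 = -62$)
$G = 5$ ($G = \left(-1\right) \left(-5\right) = 5$)
$\left(267 + l\right) + \left(2 + G\right)^{2} = \left(267 - 62\right) + \left(2 + 5\right)^{2} = 205 + 7^{2} = 205 + 49 = 254$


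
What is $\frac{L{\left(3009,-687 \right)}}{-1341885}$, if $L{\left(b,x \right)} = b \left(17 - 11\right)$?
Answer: $- \frac{6018}{447295} \approx -0.013454$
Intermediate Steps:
$L{\left(b,x \right)} = 6 b$ ($L{\left(b,x \right)} = b 6 = 6 b$)
$\frac{L{\left(3009,-687 \right)}}{-1341885} = \frac{6 \cdot 3009}{-1341885} = 18054 \left(- \frac{1}{1341885}\right) = - \frac{6018}{447295}$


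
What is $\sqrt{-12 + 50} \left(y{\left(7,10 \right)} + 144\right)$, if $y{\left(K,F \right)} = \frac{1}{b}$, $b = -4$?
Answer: $\frac{575 \sqrt{38}}{4} \approx 886.13$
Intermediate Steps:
$y{\left(K,F \right)} = - \frac{1}{4}$ ($y{\left(K,F \right)} = \frac{1}{-4} = - \frac{1}{4}$)
$\sqrt{-12 + 50} \left(y{\left(7,10 \right)} + 144\right) = \sqrt{-12 + 50} \left(- \frac{1}{4} + 144\right) = \sqrt{38} \cdot \frac{575}{4} = \frac{575 \sqrt{38}}{4}$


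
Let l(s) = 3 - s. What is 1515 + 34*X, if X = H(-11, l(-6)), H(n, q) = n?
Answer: 1141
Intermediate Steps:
X = -11
1515 + 34*X = 1515 + 34*(-11) = 1515 - 374 = 1141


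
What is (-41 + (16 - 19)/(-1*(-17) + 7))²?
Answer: 108241/64 ≈ 1691.3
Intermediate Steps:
(-41 + (16 - 19)/(-1*(-17) + 7))² = (-41 - 3/(17 + 7))² = (-41 - 3/24)² = (-41 - 3*1/24)² = (-41 - ⅛)² = (-329/8)² = 108241/64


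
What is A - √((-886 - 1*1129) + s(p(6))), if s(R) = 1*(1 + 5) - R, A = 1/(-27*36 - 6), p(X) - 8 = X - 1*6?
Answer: -1/978 - I*√2017 ≈ -0.0010225 - 44.911*I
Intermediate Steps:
p(X) = 2 + X (p(X) = 8 + (X - 1*6) = 8 + (X - 6) = 8 + (-6 + X) = 2 + X)
A = -1/978 (A = 1/(-972 - 6) = 1/(-978) = -1/978 ≈ -0.0010225)
s(R) = 6 - R (s(R) = 1*6 - R = 6 - R)
A - √((-886 - 1*1129) + s(p(6))) = -1/978 - √((-886 - 1*1129) + (6 - (2 + 6))) = -1/978 - √((-886 - 1129) + (6 - 1*8)) = -1/978 - √(-2015 + (6 - 8)) = -1/978 - √(-2015 - 2) = -1/978 - √(-2017) = -1/978 - I*√2017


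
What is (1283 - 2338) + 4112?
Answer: 3057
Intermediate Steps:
(1283 - 2338) + 4112 = -1055 + 4112 = 3057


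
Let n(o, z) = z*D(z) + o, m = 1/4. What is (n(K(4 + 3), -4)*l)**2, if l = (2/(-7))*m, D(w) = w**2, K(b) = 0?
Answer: 1024/49 ≈ 20.898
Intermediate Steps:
m = 1/4 (m = 1*(1/4) = 1/4 ≈ 0.25000)
n(o, z) = o + z**3 (n(o, z) = z*z**2 + o = z**3 + o = o + z**3)
l = -1/14 (l = (2/(-7))*(1/4) = (2*(-1/7))*(1/4) = -2/7*1/4 = -1/14 ≈ -0.071429)
(n(K(4 + 3), -4)*l)**2 = ((0 + (-4)**3)*(-1/14))**2 = ((0 - 64)*(-1/14))**2 = (-64*(-1/14))**2 = (32/7)**2 = 1024/49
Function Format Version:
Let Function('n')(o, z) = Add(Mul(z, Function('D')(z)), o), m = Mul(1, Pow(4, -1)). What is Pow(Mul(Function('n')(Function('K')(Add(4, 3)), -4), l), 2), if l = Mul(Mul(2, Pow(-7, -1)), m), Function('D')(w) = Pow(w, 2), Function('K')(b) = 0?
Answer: Rational(1024, 49) ≈ 20.898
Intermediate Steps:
m = Rational(1, 4) (m = Mul(1, Rational(1, 4)) = Rational(1, 4) ≈ 0.25000)
Function('n')(o, z) = Add(o, Pow(z, 3)) (Function('n')(o, z) = Add(Mul(z, Pow(z, 2)), o) = Add(Pow(z, 3), o) = Add(o, Pow(z, 3)))
l = Rational(-1, 14) (l = Mul(Mul(2, Pow(-7, -1)), Rational(1, 4)) = Mul(Mul(2, Rational(-1, 7)), Rational(1, 4)) = Mul(Rational(-2, 7), Rational(1, 4)) = Rational(-1, 14) ≈ -0.071429)
Pow(Mul(Function('n')(Function('K')(Add(4, 3)), -4), l), 2) = Pow(Mul(Add(0, Pow(-4, 3)), Rational(-1, 14)), 2) = Pow(Mul(Add(0, -64), Rational(-1, 14)), 2) = Pow(Mul(-64, Rational(-1, 14)), 2) = Pow(Rational(32, 7), 2) = Rational(1024, 49)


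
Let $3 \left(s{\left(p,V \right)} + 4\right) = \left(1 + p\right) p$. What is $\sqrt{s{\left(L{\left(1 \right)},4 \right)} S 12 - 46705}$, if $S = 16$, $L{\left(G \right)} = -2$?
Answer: $i \sqrt{47345} \approx 217.59 i$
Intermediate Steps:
$s{\left(p,V \right)} = -4 + \frac{p \left(1 + p\right)}{3}$ ($s{\left(p,V \right)} = -4 + \frac{\left(1 + p\right) p}{3} = -4 + \frac{p \left(1 + p\right)}{3}$)
$\sqrt{s{\left(L{\left(1 \right)},4 \right)} S 12 - 46705} = \sqrt{\left(-4 + \frac{1}{3} \left(-2\right) + \frac{\left(-2\right)^{2}}{3}\right) 16 \cdot 12 - 46705} = \sqrt{\left(-4 - \frac{2}{3} + \frac{1}{3} \cdot 4\right) 16 \cdot 12 - 46705} = \sqrt{\left(-4 - \frac{2}{3} + \frac{4}{3}\right) 16 \cdot 12 - 46705} = \sqrt{\left(- \frac{10}{3}\right) 16 \cdot 12 - 46705} = \sqrt{\left(- \frac{160}{3}\right) 12 - 46705} = \sqrt{-640 - 46705} = \sqrt{-47345} = i \sqrt{47345}$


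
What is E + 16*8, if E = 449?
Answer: 577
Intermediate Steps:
E + 16*8 = 449 + 16*8 = 449 + 128 = 577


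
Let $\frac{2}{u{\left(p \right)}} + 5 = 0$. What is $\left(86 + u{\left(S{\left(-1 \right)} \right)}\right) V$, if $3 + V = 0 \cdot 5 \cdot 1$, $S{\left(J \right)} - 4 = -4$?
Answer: $- \frac{1284}{5} \approx -256.8$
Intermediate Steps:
$S{\left(J \right)} = 0$ ($S{\left(J \right)} = 4 - 4 = 0$)
$u{\left(p \right)} = - \frac{2}{5}$ ($u{\left(p \right)} = \frac{2}{-5 + 0} = \frac{2}{-5} = 2 \left(- \frac{1}{5}\right) = - \frac{2}{5}$)
$V = -3$ ($V = -3 + 0 \cdot 5 \cdot 1 = -3 + 0 \cdot 1 = -3 + 0 = -3$)
$\left(86 + u{\left(S{\left(-1 \right)} \right)}\right) V = \left(86 - \frac{2}{5}\right) \left(-3\right) = \frac{428}{5} \left(-3\right) = - \frac{1284}{5}$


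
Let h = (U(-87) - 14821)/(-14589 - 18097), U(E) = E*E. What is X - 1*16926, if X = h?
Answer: -276617992/16343 ≈ -16926.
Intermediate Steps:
U(E) = E**2
h = 3626/16343 (h = ((-87)**2 - 14821)/(-14589 - 18097) = (7569 - 14821)/(-32686) = -7252*(-1/32686) = 3626/16343 ≈ 0.22187)
X = 3626/16343 ≈ 0.22187
X - 1*16926 = 3626/16343 - 1*16926 = 3626/16343 - 16926 = -276617992/16343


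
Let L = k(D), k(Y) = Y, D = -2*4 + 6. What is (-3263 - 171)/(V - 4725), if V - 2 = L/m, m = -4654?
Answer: 3995459/5495210 ≈ 0.72708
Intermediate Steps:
D = -2 (D = -8 + 6 = -2)
L = -2
V = 4655/2327 (V = 2 - 2/(-4654) = 2 - 2*(-1/4654) = 2 + 1/2327 = 4655/2327 ≈ 2.0004)
(-3263 - 171)/(V - 4725) = (-3263 - 171)/(4655/2327 - 4725) = -3434/(-10990420/2327) = -3434*(-2327/10990420) = 3995459/5495210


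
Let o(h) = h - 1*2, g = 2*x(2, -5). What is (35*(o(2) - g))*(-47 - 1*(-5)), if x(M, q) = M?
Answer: 5880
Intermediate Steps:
g = 4 (g = 2*2 = 4)
o(h) = -2 + h (o(h) = h - 2 = -2 + h)
(35*(o(2) - g))*(-47 - 1*(-5)) = (35*((-2 + 2) - 1*4))*(-47 - 1*(-5)) = (35*(0 - 4))*(-47 + 5) = (35*(-4))*(-42) = -140*(-42) = 5880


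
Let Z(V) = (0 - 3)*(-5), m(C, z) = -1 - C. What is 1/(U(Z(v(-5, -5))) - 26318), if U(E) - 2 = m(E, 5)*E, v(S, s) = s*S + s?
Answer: -1/26556 ≈ -3.7656e-5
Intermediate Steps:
v(S, s) = s + S*s (v(S, s) = S*s + s = s + S*s)
Z(V) = 15 (Z(V) = -3*(-5) = 15)
U(E) = 2 + E*(-1 - E) (U(E) = 2 + (-1 - E)*E = 2 + E*(-1 - E))
1/(U(Z(v(-5, -5))) - 26318) = 1/((2 - 1*15*(1 + 15)) - 26318) = 1/((2 - 1*15*16) - 26318) = 1/((2 - 240) - 26318) = 1/(-238 - 26318) = 1/(-26556) = -1/26556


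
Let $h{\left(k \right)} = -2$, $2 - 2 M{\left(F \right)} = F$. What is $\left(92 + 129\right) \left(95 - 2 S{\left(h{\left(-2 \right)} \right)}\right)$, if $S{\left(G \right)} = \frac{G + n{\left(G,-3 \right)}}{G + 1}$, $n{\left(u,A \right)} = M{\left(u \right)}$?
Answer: $20995$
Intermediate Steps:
$M{\left(F \right)} = 1 - \frac{F}{2}$
$n{\left(u,A \right)} = 1 - \frac{u}{2}$
$S{\left(G \right)} = \frac{1 + \frac{G}{2}}{1 + G}$ ($S{\left(G \right)} = \frac{G - \left(-1 + \frac{G}{2}\right)}{G + 1} = \frac{1 + \frac{G}{2}}{1 + G}$)
$\left(92 + 129\right) \left(95 - 2 S{\left(h{\left(-2 \right)} \right)}\right) = \left(92 + 129\right) \left(95 - 2 \frac{2 - 2}{2 \left(1 - 2\right)}\right) = 221 \left(95 - 2 \cdot \frac{1}{2} \frac{1}{-1} \cdot 0\right) = 221 \left(95 - 2 \cdot \frac{1}{2} \left(-1\right) 0\right) = 221 \left(95 - 0\right) = 221 \left(95 + 0\right) = 221 \cdot 95 = 20995$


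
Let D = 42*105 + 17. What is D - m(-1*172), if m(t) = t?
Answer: 4599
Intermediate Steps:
D = 4427 (D = 4410 + 17 = 4427)
D - m(-1*172) = 4427 - (-1)*172 = 4427 - 1*(-172) = 4427 + 172 = 4599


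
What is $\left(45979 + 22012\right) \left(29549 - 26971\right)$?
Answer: $175280798$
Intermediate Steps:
$\left(45979 + 22012\right) \left(29549 - 26971\right) = 67991 \cdot 2578 = 175280798$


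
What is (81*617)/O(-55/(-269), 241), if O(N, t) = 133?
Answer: 49977/133 ≈ 375.77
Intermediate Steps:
(81*617)/O(-55/(-269), 241) = (81*617)/133 = 49977*(1/133) = 49977/133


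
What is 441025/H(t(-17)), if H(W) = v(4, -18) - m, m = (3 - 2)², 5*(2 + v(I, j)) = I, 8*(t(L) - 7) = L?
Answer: -2205125/11 ≈ -2.0047e+5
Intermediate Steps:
t(L) = 7 + L/8
v(I, j) = -2 + I/5
m = 1 (m = 1² = 1)
H(W) = -11/5 (H(W) = (-2 + (⅕)*4) - 1*1 = (-2 + ⅘) - 1 = -6/5 - 1 = -11/5)
441025/H(t(-17)) = 441025/(-11/5) = 441025*(-5/11) = -2205125/11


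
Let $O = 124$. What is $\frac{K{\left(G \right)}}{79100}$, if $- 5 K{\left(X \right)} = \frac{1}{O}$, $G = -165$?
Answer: $- \frac{1}{49042000} \approx -2.0391 \cdot 10^{-8}$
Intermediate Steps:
$K{\left(X \right)} = - \frac{1}{620}$ ($K{\left(X \right)} = - \frac{1}{5 \cdot 124} = \left(- \frac{1}{5}\right) \frac{1}{124} = - \frac{1}{620}$)
$\frac{K{\left(G \right)}}{79100} = - \frac{1}{620 \cdot 79100} = \left(- \frac{1}{620}\right) \frac{1}{79100} = - \frac{1}{49042000}$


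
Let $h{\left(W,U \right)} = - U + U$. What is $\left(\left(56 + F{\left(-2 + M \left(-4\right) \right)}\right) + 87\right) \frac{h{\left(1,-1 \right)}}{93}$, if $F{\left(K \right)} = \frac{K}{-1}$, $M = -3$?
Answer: $0$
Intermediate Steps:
$h{\left(W,U \right)} = 0$
$F{\left(K \right)} = - K$ ($F{\left(K \right)} = K \left(-1\right) = - K$)
$\left(\left(56 + F{\left(-2 + M \left(-4\right) \right)}\right) + 87\right) \frac{h{\left(1,-1 \right)}}{93} = \left(\left(56 - \left(-2 - -12\right)\right) + 87\right) \frac{0}{93} = \left(\left(56 - \left(-2 + 12\right)\right) + 87\right) 0 \cdot \frac{1}{93} = \left(\left(56 - 10\right) + 87\right) 0 = \left(46 + 87\right) 0 = 133 \cdot 0 = 0$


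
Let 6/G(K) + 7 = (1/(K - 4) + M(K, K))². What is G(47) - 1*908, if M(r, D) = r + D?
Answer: -2471711259/2722151 ≈ -908.00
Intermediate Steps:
M(r, D) = D + r
G(K) = 6/(-7 + (1/(-4 + K) + 2*K)²) (G(K) = 6/(-7 + (1/(K - 4) + (K + K))²) = 6/(-7 + (1/(-4 + K) + 2*K)²))
G(47) - 1*908 = -6*(-4 + 47)²/(-(1 - 8*47 + 2*47²)² + 7*(-4 + 47)²) - 1*908 = -6*43²/(-(1 - 376 + 2*2209)² + 7*43²) - 908 = -6*1849/(-(1 - 376 + 4418)² + 7*1849) - 908 = -6*1849/(-1*4043² + 12943) - 908 = -6*1849/(-1*16345849 + 12943) - 908 = -6*1849/(-16345849 + 12943) - 908 = -6*1849/(-16332906) - 908 = -6*1849*(-1/16332906) - 908 = 1849/2722151 - 908 = -2471711259/2722151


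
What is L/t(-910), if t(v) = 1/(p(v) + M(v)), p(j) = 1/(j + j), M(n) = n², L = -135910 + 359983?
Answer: 337709829141927/1820 ≈ 1.8555e+11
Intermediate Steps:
L = 224073
p(j) = 1/(2*j)
t(v) = 1/(v² + 1/(2*v)) (t(v) = 1/(1/(2*v) + v²) = 1/(v² + 1/(2*v)))
L/t(-910) = 224073/((2*(-910)/(1 + 2*(-910)³))) = 224073/((2*(-910)/(1 + 2*(-753571000)))) = 224073/((2*(-910)/(1 - 1507142000))) = 224073/((2*(-910)/(-1507141999))) = 224073/((2*(-910)*(-1/1507141999))) = 224073/(1820/1507141999) = 224073*(1507141999/1820) = 337709829141927/1820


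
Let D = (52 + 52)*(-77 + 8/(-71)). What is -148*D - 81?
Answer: 84265449/71 ≈ 1.1868e+6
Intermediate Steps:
D = -569400/71 (D = 104*(-77 + 8*(-1/71)) = 104*(-77 - 8/71) = 104*(-5475/71) = -569400/71 ≈ -8019.7)
-148*D - 81 = -148*(-569400/71) - 81 = 84271200/71 - 81 = 84265449/71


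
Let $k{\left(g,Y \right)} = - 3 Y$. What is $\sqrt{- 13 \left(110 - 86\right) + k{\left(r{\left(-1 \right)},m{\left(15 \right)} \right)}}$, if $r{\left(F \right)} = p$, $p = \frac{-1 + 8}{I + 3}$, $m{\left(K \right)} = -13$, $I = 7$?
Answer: $i \sqrt{273} \approx 16.523 i$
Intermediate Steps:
$p = \frac{7}{10}$ ($p = \frac{-1 + 8}{7 + 3} = \frac{7}{10} \approx 0.7$)
$r{\left(F \right)} = \frac{7}{10}$
$\sqrt{- 13 \left(110 - 86\right) + k{\left(r{\left(-1 \right)},m{\left(15 \right)} \right)}} = \sqrt{- 13 \left(110 - 86\right) - -39} = \sqrt{\left(-13\right) 24 + 39} = \sqrt{-312 + 39} = \sqrt{-273} = i \sqrt{273}$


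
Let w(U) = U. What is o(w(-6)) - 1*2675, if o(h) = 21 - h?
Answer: -2648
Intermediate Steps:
o(w(-6)) - 1*2675 = (21 - 1*(-6)) - 1*2675 = (21 + 6) - 2675 = 27 - 2675 = -2648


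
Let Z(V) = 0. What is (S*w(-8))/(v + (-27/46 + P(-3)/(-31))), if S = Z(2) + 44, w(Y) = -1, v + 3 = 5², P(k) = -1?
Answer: -62744/30581 ≈ -2.0517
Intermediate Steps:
v = 22 (v = -3 + 5² = -3 + 25 = 22)
S = 44 (S = 0 + 44 = 44)
(S*w(-8))/(v + (-27/46 + P(-3)/(-31))) = (44*(-1))/(22 + (-27/46 - 1/(-31))) = -44/(22 + (-27*1/46 - 1*(-1/31))) = -44/(22 + (-27/46 + 1/31)) = -44/(22 - 791/1426) = -44/30581/1426 = -44*1426/30581 = -62744/30581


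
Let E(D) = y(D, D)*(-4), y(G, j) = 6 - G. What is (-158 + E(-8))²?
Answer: 45796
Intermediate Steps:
E(D) = -24 + 4*D (E(D) = (6 - D)*(-4) = -24 + 4*D)
(-158 + E(-8))² = (-158 + (-24 + 4*(-8)))² = (-158 + (-24 - 32))² = (-158 - 56)² = (-214)² = 45796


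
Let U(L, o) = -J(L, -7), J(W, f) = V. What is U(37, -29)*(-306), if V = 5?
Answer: 1530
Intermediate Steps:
J(W, f) = 5
U(L, o) = -5 (U(L, o) = -1*5 = -5)
U(37, -29)*(-306) = -5*(-306) = 1530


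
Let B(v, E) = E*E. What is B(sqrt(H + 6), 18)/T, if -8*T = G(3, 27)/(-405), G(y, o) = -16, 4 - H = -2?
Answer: -65610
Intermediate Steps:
H = 6 (H = 4 - 1*(-2) = 4 + 2 = 6)
T = -2/405 (T = -(-2)/(-405) = -(-2)*(-1)/405 = -1/8*16/405 = -2/405 ≈ -0.0049383)
B(v, E) = E**2
B(sqrt(H + 6), 18)/T = 18**2/(-2/405) = 324*(-405/2) = -65610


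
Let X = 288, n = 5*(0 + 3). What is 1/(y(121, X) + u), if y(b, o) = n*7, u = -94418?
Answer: -1/94313 ≈ -1.0603e-5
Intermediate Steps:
n = 15 (n = 5*3 = 15)
y(b, o) = 105 (y(b, o) = 15*7 = 105)
1/(y(121, X) + u) = 1/(105 - 94418) = 1/(-94313) = -1/94313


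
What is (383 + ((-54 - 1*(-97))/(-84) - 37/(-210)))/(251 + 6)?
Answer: 53573/35980 ≈ 1.4890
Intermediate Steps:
(383 + ((-54 - 1*(-97))/(-84) - 37/(-210)))/(251 + 6) = (383 + ((-54 + 97)*(-1/84) - 37*(-1/210)))/257 = (383 + (43*(-1/84) + 37/210))*(1/257) = (383 + (-43/84 + 37/210))*(1/257) = (383 - 47/140)*(1/257) = (53573/140)*(1/257) = 53573/35980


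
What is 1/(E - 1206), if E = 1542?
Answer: 1/336 ≈ 0.0029762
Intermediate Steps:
1/(E - 1206) = 1/(1542 - 1206) = 1/336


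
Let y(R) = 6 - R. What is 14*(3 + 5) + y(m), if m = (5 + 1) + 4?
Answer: 108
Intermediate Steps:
m = 10 (m = 6 + 4 = 10)
14*(3 + 5) + y(m) = 14*(3 + 5) + (6 - 1*10) = 14*8 + (6 - 10) = 112 - 4 = 108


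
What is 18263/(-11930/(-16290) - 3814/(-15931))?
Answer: 473954052537/25218689 ≈ 18794.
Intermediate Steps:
18263/(-11930/(-16290) - 3814/(-15931)) = 18263/(-11930*(-1/16290) - 3814*(-1/15931)) = 18263/(1193/1629 + 3814/15931) = 18263/(25218689/25951599) = 18263*(25951599/25218689) = 473954052537/25218689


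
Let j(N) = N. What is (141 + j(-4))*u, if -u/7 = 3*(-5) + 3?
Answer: 11508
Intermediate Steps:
u = 84 (u = -7*(3*(-5) + 3) = -7*(-15 + 3) = -7*(-12) = 84)
(141 + j(-4))*u = (141 - 4)*84 = 137*84 = 11508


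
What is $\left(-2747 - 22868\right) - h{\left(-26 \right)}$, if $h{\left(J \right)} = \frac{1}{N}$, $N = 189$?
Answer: $- \frac{4841236}{189} \approx -25615.0$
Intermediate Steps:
$h{\left(J \right)} = \frac{1}{189}$
$\left(-2747 - 22868\right) - h{\left(-26 \right)} = \left(-2747 - 22868\right) - \frac{1}{189} = -25615 - \frac{1}{189} = - \frac{4841236}{189}$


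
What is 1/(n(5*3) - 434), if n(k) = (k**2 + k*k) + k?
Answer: 1/31 ≈ 0.032258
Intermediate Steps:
n(k) = k + 2*k**2 (n(k) = (k**2 + k**2) + k = 2*k**2 + k = k + 2*k**2)
1/(n(5*3) - 434) = 1/((5*3)*(1 + 2*(5*3)) - 434) = 1/(15*(1 + 2*15) - 434) = 1/(15*(1 + 30) - 434) = 1/(15*31 - 434) = 1/(465 - 434) = 1/31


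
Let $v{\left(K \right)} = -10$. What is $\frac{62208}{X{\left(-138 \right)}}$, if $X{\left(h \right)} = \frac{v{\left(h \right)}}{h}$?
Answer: $\frac{4292352}{5} \approx 8.5847 \cdot 10^{5}$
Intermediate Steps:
$X{\left(h \right)} = - \frac{10}{h}$
$\frac{62208}{X{\left(-138 \right)}} = \frac{62208}{\left(-10\right) \frac{1}{-138}} = \frac{62208}{\left(-10\right) \left(- \frac{1}{138}\right)} = \frac{62208}{\frac{5}{69}} = 62208 \cdot \frac{69}{5} = \frac{4292352}{5}$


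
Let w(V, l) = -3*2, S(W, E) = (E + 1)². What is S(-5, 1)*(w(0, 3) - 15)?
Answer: -84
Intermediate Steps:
S(W, E) = (1 + E)²
w(V, l) = -6
S(-5, 1)*(w(0, 3) - 15) = (1 + 1)²*(-6 - 15) = 2²*(-21) = 4*(-21) = -84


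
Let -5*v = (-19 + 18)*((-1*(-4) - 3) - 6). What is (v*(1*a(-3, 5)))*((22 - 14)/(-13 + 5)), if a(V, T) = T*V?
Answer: -15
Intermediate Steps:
v = -1 (v = -(-19 + 18)*((-1*(-4) - 3) - 6)/5 = -(-1)*((4 - 3) - 6)/5 = -(-1)*(1 - 6)/5 = -(-1)*(-5)/5 = -⅕*5 = -1)
(v*(1*a(-3, 5)))*((22 - 14)/(-13 + 5)) = (-5*(-3))*((22 - 14)/(-13 + 5)) = (-(-15))*(8/(-8)) = (-1*(-15))*(8*(-⅛)) = 15*(-1) = -15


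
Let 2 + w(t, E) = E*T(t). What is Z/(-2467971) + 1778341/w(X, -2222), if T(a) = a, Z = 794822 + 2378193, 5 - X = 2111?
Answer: -10459324866839/11548944333630 ≈ -0.90565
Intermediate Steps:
X = -2106 (X = 5 - 1*2111 = 5 - 2111 = -2106)
Z = 3173015
w(t, E) = -2 + E*t
Z/(-2467971) + 1778341/w(X, -2222) = 3173015/(-2467971) + 1778341/(-2 - 2222*(-2106)) = 3173015*(-1/2467971) + 1778341/(-2 + 4679532) = -3173015/2467971 + 1778341/4679530 = -10459324866839/11548944333630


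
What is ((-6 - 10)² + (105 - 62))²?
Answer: 89401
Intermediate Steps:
((-6 - 10)² + (105 - 62))² = ((-16)² + 43)² = (256 + 43)² = 299² = 89401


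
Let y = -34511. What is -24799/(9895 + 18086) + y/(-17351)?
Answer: 535364842/485498331 ≈ 1.1027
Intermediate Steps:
-24799/(9895 + 18086) + y/(-17351) = -24799/(9895 + 18086) - 34511/(-17351) = -24799/27981 - 34511*(-1/17351) = -24799*1/27981 + 34511/17351 = -24799/27981 + 34511/17351 = 535364842/485498331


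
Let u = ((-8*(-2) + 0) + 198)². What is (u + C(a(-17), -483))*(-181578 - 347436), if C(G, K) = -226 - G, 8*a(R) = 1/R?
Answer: -1639287687147/68 ≈ -2.4107e+10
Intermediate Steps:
a(R) = 1/(8*R)
u = 45796 (u = ((16 + 0) + 198)² = (16 + 198)² = 214² = 45796)
(u + C(a(-17), -483))*(-181578 - 347436) = (45796 + (-226 - 1/(8*(-17))))*(-181578 - 347436) = (45796 + (-226 - (-1)/(8*17)))*(-529014) = (45796 + (-226 - 1*(-1/136)))*(-529014) = (45796 + (-226 + 1/136))*(-529014) = (45796 - 30735/136)*(-529014) = (6197521/136)*(-529014) = -1639287687147/68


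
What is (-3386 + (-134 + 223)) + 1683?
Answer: -1614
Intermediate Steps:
(-3386 + (-134 + 223)) + 1683 = (-3386 + 89) + 1683 = -3297 + 1683 = -1614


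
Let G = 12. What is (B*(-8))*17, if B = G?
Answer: -1632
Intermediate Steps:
B = 12
(B*(-8))*17 = (12*(-8))*17 = -96*17 = -1632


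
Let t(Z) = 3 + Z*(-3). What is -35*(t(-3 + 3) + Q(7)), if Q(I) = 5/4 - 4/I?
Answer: -515/4 ≈ -128.75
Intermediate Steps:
Q(I) = 5/4 - 4/I (Q(I) = 5*(¼) - 4/I = 5/4 - 4/I)
t(Z) = 3 - 3*Z
-35*(t(-3 + 3) + Q(7)) = -35*((3 - 3*(-3 + 3)) + (5/4 - 4/7)) = -35*((3 - 3*0) + (5/4 - 4*⅐)) = -35*((3 + 0) + (5/4 - 4/7)) = -35*(3 + 19/28) = -35*103/28 = -515/4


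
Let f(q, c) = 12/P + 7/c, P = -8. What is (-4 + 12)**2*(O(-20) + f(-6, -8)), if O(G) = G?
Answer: -1432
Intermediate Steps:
f(q, c) = -3/2 + 7/c (f(q, c) = 12/(-8) + 7/c = 12*(-1/8) + 7/c = -3/2 + 7/c)
(-4 + 12)**2*(O(-20) + f(-6, -8)) = (-4 + 12)**2*(-20 + (-3/2 + 7/(-8))) = 8**2*(-20 + (-3/2 + 7*(-1/8))) = 64*(-20 + (-3/2 - 7/8)) = 64*(-20 - 19/8) = 64*(-179/8) = -1432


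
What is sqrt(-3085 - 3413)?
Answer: 57*I*sqrt(2) ≈ 80.61*I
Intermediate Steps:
sqrt(-3085 - 3413) = sqrt(-6498) = 57*I*sqrt(2)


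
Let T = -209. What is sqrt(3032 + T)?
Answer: sqrt(2823) ≈ 53.132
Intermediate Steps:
sqrt(3032 + T) = sqrt(3032 - 209) = sqrt(2823)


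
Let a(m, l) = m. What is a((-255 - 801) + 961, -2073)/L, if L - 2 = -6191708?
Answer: 95/6191706 ≈ 1.5343e-5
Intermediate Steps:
L = -6191706 (L = 2 - 6191708 = -6191706)
a((-255 - 801) + 961, -2073)/L = ((-255 - 801) + 961)/(-6191706) = (-1056 + 961)*(-1/6191706) = -95*(-1/6191706) = 95/6191706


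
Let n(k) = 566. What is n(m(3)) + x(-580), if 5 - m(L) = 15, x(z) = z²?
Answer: 336966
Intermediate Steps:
m(L) = -10 (m(L) = 5 - 1*15 = 5 - 15 = -10)
n(m(3)) + x(-580) = 566 + (-580)² = 566 + 336400 = 336966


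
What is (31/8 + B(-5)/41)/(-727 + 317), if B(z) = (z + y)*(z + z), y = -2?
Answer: -1831/134480 ≈ -0.013615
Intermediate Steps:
B(z) = 2*z*(-2 + z) (B(z) = (z - 2)*(z + z) = (-2 + z)*(2*z) = 2*z*(-2 + z))
(31/8 + B(-5)/41)/(-727 + 317) = (31/8 + (2*(-5)*(-2 - 5))/41)/(-727 + 317) = (31*(⅛) + (2*(-5)*(-7))*(1/41))/(-410) = (31/8 + 70*(1/41))*(-1/410) = (31/8 + 70/41)*(-1/410) = (1831/328)*(-1/410) = -1831/134480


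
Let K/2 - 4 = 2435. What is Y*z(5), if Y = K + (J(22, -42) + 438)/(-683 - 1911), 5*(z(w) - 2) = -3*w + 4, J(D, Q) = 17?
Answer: -12653077/12970 ≈ -975.56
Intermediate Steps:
K = 4878 (K = 8 + 2*2435 = 8 + 4870 = 4878)
z(w) = 14/5 - 3*w/5 (z(w) = 2 + (-3*w + 4)/5 = 2 + (4 - 3*w)/5 = 2 + (⅘ - 3*w/5) = 14/5 - 3*w/5)
Y = 12653077/2594 (Y = 4878 + (17 + 438)/(-683 - 1911) = 4878 + 455/(-2594) = 4878 + 455*(-1/2594) = 4878 - 455/2594 = 12653077/2594 ≈ 4877.8)
Y*z(5) = 12653077*(14/5 - ⅗*5)/2594 = 12653077*(14/5 - 3)/2594 = (12653077/2594)*(-⅕) = -12653077/12970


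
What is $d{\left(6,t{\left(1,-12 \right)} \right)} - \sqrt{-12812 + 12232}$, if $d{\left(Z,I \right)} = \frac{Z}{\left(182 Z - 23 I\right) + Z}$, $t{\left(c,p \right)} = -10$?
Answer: $\frac{3}{664} - 2 i \sqrt{145} \approx 0.0045181 - 24.083 i$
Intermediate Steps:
$d{\left(Z,I \right)} = \frac{Z}{- 23 I + 183 Z}$ ($d{\left(Z,I \right)} = \frac{Z}{\left(- 23 I + 182 Z\right) + Z} = \frac{Z}{- 23 I + 183 Z}$)
$d{\left(6,t{\left(1,-12 \right)} \right)} - \sqrt{-12812 + 12232} = \left(-1\right) 6 \frac{1}{\left(-183\right) 6 + 23 \left(-10\right)} - \sqrt{-12812 + 12232} = \left(-1\right) 6 \frac{1}{-1098 - 230} - \sqrt{-580} = \left(-1\right) 6 \frac{1}{-1328} - 2 i \sqrt{145} = \left(-1\right) 6 \left(- \frac{1}{1328}\right) - 2 i \sqrt{145} = \frac{3}{664} - 2 i \sqrt{145}$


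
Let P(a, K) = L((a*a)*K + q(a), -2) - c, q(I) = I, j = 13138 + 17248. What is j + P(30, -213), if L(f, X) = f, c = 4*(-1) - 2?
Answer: -161278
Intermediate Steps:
j = 30386
c = -6 (c = -4 - 2 = -6)
P(a, K) = 6 + a + K*a² (P(a, K) = ((a*a)*K + a) - 1*(-6) = (a²*K + a) + 6 = (K*a² + a) + 6 = (a + K*a²) + 6 = 6 + a + K*a²)
j + P(30, -213) = 30386 + (6 + 30 - 213*30²) = 30386 + (6 + 30 - 213*900) = 30386 + (6 + 30 - 191700) = 30386 - 191664 = -161278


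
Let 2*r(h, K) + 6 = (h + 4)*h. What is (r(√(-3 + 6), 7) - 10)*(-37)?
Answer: 851/2 - 74*√3 ≈ 297.33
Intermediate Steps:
r(h, K) = -3 + h*(4 + h)/2 (r(h, K) = -3 + ((h + 4)*h)/2 = -3 + ((4 + h)*h)/2 = -3 + (h*(4 + h))/2 = -3 + h*(4 + h)/2)
(r(√(-3 + 6), 7) - 10)*(-37) = ((-3 + (√(-3 + 6))²/2 + 2*√(-3 + 6)) - 10)*(-37) = ((-3 + (√3)²/2 + 2*√3) - 10)*(-37) = ((-3 + (½)*3 + 2*√3) - 10)*(-37) = ((-3 + 3/2 + 2*√3) - 10)*(-37) = ((-3/2 + 2*√3) - 10)*(-37) = (-23/2 + 2*√3)*(-37) = 851/2 - 74*√3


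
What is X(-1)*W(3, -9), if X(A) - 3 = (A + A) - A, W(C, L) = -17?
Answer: -34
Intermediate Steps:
X(A) = 3 + A (X(A) = 3 + ((A + A) - A) = 3 + (2*A - A) = 3 + A)
X(-1)*W(3, -9) = (3 - 1)*(-17) = 2*(-17) = -34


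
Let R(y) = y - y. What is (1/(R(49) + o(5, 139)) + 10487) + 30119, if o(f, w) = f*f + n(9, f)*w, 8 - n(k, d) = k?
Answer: 4629083/114 ≈ 40606.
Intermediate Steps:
n(k, d) = 8 - k
R(y) = 0
o(f, w) = f² - w (o(f, w) = f*f + (8 - 1*9)*w = f² + (8 - 9)*w = f² - w)
(1/(R(49) + o(5, 139)) + 10487) + 30119 = (1/(0 + (5² - 1*139)) + 10487) + 30119 = (1/(0 + (25 - 139)) + 10487) + 30119 = (1/(0 - 114) + 10487) + 30119 = (1/(-114) + 10487) + 30119 = (-1/114 + 10487) + 30119 = 1195517/114 + 30119 = 4629083/114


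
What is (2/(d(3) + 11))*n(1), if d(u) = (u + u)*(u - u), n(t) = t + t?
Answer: 4/11 ≈ 0.36364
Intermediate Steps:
n(t) = 2*t
d(u) = 0 (d(u) = (2*u)*0 = 0)
(2/(d(3) + 11))*n(1) = (2/(0 + 11))*(2*1) = (2/11)*2 = 4/11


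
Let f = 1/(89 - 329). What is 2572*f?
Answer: -643/60 ≈ -10.717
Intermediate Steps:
f = -1/240 (f = 1/(-240) = -1/240 ≈ -0.0041667)
2572*f = 2572*(-1/240) = -643/60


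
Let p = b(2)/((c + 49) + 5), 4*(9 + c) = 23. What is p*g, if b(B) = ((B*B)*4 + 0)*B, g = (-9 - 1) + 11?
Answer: 128/203 ≈ 0.63054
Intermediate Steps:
c = -13/4 (c = -9 + (1/4)*23 = -9 + 23/4 = -13/4 ≈ -3.2500)
g = 1 (g = -10 + 11 = 1)
b(B) = 4*B**3 (b(B) = (B**2*4 + 0)*B = (4*B**2 + 0)*B = (4*B**2)*B = 4*B**3)
p = 128/203 (p = (4*2**3)/((-13/4 + 49) + 5) = (4*8)/(183/4 + 5) = 32/(203/4) = 32*(4/203) = 128/203 ≈ 0.63054)
p*g = (128/203)*1 = 128/203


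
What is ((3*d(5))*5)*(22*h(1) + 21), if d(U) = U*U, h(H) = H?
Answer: 16125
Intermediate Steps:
d(U) = U²
((3*d(5))*5)*(22*h(1) + 21) = ((3*5²)*5)*(22*1 + 21) = ((3*25)*5)*(22 + 21) = (75*5)*43 = 375*43 = 16125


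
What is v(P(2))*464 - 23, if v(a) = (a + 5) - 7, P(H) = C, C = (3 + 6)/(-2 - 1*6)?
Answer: -1473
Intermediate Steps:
C = -9/8 (C = 9/(-2 - 6) = 9/(-8) = 9*(-⅛) = -9/8 ≈ -1.1250)
P(H) = -9/8
v(a) = -2 + a (v(a) = (5 + a) - 7 = -2 + a)
v(P(2))*464 - 23 = (-2 - 9/8)*464 - 23 = -25/8*464 - 23 = -1450 - 23 = -1473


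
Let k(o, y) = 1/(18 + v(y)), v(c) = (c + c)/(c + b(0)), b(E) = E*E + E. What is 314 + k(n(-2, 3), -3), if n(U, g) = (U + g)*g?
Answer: 6281/20 ≈ 314.05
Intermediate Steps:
b(E) = E + E**2 (b(E) = E**2 + E = E + E**2)
n(U, g) = g*(U + g)
v(c) = 2 (v(c) = (c + c)/(c + 0*(1 + 0)) = (2*c)/(c + 0*1) = (2*c)/(c + 0) = (2*c)/c = 2)
k(o, y) = 1/20 (k(o, y) = 1/(18 + 2) = 1/20)
314 + k(n(-2, 3), -3) = 314 + 1/20 = 6281/20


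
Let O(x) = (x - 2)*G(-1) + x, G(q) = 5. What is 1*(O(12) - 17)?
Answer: 45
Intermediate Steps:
O(x) = -10 + 6*x (O(x) = (x - 2)*5 + x = (-2 + x)*5 + x = (-10 + 5*x) + x = -10 + 6*x)
1*(O(12) - 17) = 1*((-10 + 6*12) - 17) = 1*((-10 + 72) - 17) = 1*(62 - 17) = 1*45 = 45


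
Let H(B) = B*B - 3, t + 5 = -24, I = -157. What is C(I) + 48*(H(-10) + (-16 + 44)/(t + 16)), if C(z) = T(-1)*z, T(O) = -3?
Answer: 65307/13 ≈ 5023.6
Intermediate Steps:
t = -29 (t = -5 - 24 = -29)
H(B) = -3 + B² (H(B) = B² - 3 = -3 + B²)
C(z) = -3*z
C(I) + 48*(H(-10) + (-16 + 44)/(t + 16)) = -3*(-157) + 48*((-3 + (-10)²) + (-16 + 44)/(-29 + 16)) = 471 + 48*((-3 + 100) + 28/(-13)) = 471 + 48*(97 + 28*(-1/13)) = 471 + 48*(97 - 28/13) = 471 + 48*(1233/13) = 471 + 59184/13 = 65307/13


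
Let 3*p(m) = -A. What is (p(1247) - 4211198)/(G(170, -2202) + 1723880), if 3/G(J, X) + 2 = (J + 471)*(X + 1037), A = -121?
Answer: -9434260731791/3862010087871 ≈ -2.4428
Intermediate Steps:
p(m) = 121/3 (p(m) = (-1*(-121))/3 = (⅓)*121 = 121/3)
G(J, X) = 3/(-2 + (471 + J)*(1037 + X)) (G(J, X) = 3/(-2 + (J + 471)*(X + 1037)) = 3/(-2 + (471 + J)*(1037 + X)))
(p(1247) - 4211198)/(G(170, -2202) + 1723880) = (121/3 - 4211198)/(3/(488425 + 471*(-2202) + 1037*170 + 170*(-2202)) + 1723880) = -12633473/(3*(3/(488425 - 1037142 + 176290 - 374340) + 1723880)) = -12633473/(3*(3/(-746767) + 1723880)) = -12633473/(3*(3*(-1/746767) + 1723880)) = -12633473/(3*(-3/746767 + 1723880)) = -12633473/(3*1287336695957/746767) = -12633473/3*746767/1287336695957 = -9434260731791/3862010087871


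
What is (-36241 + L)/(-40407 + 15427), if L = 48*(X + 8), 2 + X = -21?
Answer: 36961/24980 ≈ 1.4796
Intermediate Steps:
X = -23 (X = -2 - 21 = -23)
L = -720 (L = 48*(-23 + 8) = 48*(-15) = -720)
(-36241 + L)/(-40407 + 15427) = (-36241 - 720)/(-40407 + 15427) = -36961/(-24980) = -36961*(-1/24980) = 36961/24980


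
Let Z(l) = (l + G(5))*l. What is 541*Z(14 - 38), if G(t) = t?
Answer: 246696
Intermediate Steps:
Z(l) = l*(5 + l) (Z(l) = (l + 5)*l = (5 + l)*l = l*(5 + l))
541*Z(14 - 38) = 541*((14 - 38)*(5 + (14 - 38))) = 541*(-24*(5 - 24)) = 541*(-24*(-19)) = 541*456 = 246696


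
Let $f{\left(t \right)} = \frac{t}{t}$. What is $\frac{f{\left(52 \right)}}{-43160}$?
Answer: $- \frac{1}{43160} \approx -2.317 \cdot 10^{-5}$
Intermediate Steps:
$f{\left(t \right)} = 1$
$\frac{f{\left(52 \right)}}{-43160} = 1 \frac{1}{-43160} = 1 \left(- \frac{1}{43160}\right) = - \frac{1}{43160}$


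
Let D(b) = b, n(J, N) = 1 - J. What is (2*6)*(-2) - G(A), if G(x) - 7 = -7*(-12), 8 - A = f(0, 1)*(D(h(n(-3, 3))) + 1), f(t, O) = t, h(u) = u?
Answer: -115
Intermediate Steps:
A = 8 (A = 8 - 0*((1 - 1*(-3)) + 1) = 8 - 0*((1 + 3) + 1) = 8 - 0*(4 + 1) = 8 - 0*5 = 8 - 1*0 = 8 + 0 = 8)
G(x) = 91 (G(x) = 7 - 7*(-12) = 7 + 84 = 91)
(2*6)*(-2) - G(A) = (2*6)*(-2) - 1*91 = 12*(-2) - 91 = -24 - 91 = -115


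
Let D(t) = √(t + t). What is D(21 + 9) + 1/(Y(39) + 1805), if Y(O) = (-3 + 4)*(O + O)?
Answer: 1/1883 + 2*√15 ≈ 7.7465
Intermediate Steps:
D(t) = √2*√t (D(t) = √(2*t) = √2*√t)
Y(O) = 2*O (Y(O) = 1*(2*O) = 2*O)
D(21 + 9) + 1/(Y(39) + 1805) = √2*√(21 + 9) + 1/(2*39 + 1805) = √2*√30 + 1/(78 + 1805) = 2*√15 + 1/1883 = 1/1883 + 2*√15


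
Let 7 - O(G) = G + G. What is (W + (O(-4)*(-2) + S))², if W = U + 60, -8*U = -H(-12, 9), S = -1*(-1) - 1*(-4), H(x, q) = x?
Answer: 4489/4 ≈ 1122.3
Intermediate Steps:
O(G) = 7 - 2*G (O(G) = 7 - (G + G) = 7 - 2*G)
S = 5 (S = 1 + 4 = 5)
U = -3/2 (U = -(-1)*(-12)/8 = -⅛*12 = -3/2 ≈ -1.5000)
W = 117/2 (W = -3/2 + 60 = 117/2 ≈ 58.500)
(W + (O(-4)*(-2) + S))² = (117/2 + ((7 - 2*(-4))*(-2) + 5))² = (117/2 + ((7 + 8)*(-2) + 5))² = (117/2 + (15*(-2) + 5))² = (117/2 + (-30 + 5))² = (117/2 - 25)² = (67/2)² = 4489/4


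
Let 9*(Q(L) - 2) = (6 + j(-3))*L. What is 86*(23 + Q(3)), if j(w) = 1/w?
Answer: 20812/9 ≈ 2312.4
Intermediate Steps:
Q(L) = 2 + 17*L/27 (Q(L) = 2 + ((6 + 1/(-3))*L)/9 = 2 + ((6 - 1/3)*L)/9 = 2 + (17*L/3)/9 = 2 + 17*L/27)
86*(23 + Q(3)) = 86*(23 + (2 + (17/27)*3)) = 86*(23 + (2 + 17/9)) = 86*(23 + 35/9) = 86*(242/9) = 20812/9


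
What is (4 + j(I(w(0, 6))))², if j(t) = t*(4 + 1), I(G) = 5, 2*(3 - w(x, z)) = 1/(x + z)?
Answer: 841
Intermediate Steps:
w(x, z) = 3 - 1/(2*(x + z))
j(t) = 5*t (j(t) = t*5 = 5*t)
(4 + j(I(w(0, 6))))² = (4 + 5*5)² = (4 + 25)² = 29² = 841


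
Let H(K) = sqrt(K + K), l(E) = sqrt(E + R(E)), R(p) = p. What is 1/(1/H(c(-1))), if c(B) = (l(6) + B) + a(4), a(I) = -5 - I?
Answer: 2*sqrt(-5 + sqrt(3)) ≈ 3.6155*I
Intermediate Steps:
l(E) = sqrt(2)*sqrt(E) (l(E) = sqrt(E + E) = sqrt(2*E) = sqrt(2)*sqrt(E))
c(B) = -9 + B + 2*sqrt(3) (c(B) = (sqrt(2)*sqrt(6) + B) + (-5 - 1*4) = (2*sqrt(3) + B) + (-5 - 4) = (B + 2*sqrt(3)) - 9 = -9 + B + 2*sqrt(3))
H(K) = sqrt(2)*sqrt(K) (H(K) = sqrt(2*K) = sqrt(2)*sqrt(K))
1/(1/H(c(-1))) = 1/(1/(sqrt(2)*sqrt(-9 - 1 + 2*sqrt(3)))) = 1/(1/(sqrt(2)*sqrt(-10 + 2*sqrt(3)))) = 1/(sqrt(2)/(2*sqrt(-10 + 2*sqrt(3)))) = sqrt(2)*sqrt(-10 + 2*sqrt(3))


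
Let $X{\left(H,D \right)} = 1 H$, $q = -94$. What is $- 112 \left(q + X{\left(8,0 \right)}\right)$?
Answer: $9632$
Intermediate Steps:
$X{\left(H,D \right)} = H$
$- 112 \left(q + X{\left(8,0 \right)}\right) = - 112 \left(-94 + 8\right) = \left(-112\right) \left(-86\right) = 9632$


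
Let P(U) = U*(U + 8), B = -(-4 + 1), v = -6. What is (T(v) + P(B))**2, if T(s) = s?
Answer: 729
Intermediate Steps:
B = 3 (B = -1*(-3) = 3)
P(U) = U*(8 + U)
(T(v) + P(B))**2 = (-6 + 3*(8 + 3))**2 = (-6 + 3*11)**2 = (-6 + 33)**2 = 27**2 = 729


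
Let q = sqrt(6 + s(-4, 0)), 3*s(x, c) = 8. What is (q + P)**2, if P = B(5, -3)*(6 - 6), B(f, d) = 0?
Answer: 26/3 ≈ 8.6667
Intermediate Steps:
s(x, c) = 8/3 (s(x, c) = (1/3)*8 = 8/3)
P = 0 (P = 0*(6 - 6) = 0*0 = 0)
q = sqrt(78)/3 (q = sqrt(6 + 8/3) = sqrt(26/3) = sqrt(78)/3 ≈ 2.9439)
(q + P)**2 = (sqrt(78)/3 + 0)**2 = (sqrt(78)/3)**2 = 26/3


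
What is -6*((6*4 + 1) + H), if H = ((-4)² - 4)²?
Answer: -1014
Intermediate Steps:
H = 144 (H = (16 - 4)² = 12² = 144)
-6*((6*4 + 1) + H) = -6*((6*4 + 1) + 144) = -6*((24 + 1) + 144) = -6*(25 + 144) = -6*169 = -1014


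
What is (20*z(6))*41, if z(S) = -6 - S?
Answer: -9840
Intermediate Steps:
(20*z(6))*41 = (20*(-6 - 1*6))*41 = (20*(-6 - 6))*41 = (20*(-12))*41 = -240*41 = -9840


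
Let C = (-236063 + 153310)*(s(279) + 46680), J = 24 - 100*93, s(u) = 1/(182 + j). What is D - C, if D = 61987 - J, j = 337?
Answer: 2004887379010/519 ≈ 3.8630e+9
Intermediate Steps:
s(u) = 1/519 (s(u) = 1/(182 + 337) = 1/519)
J = -9276 (J = 24 - 9300 = -9276)
D = 71263 (D = 61987 - 1*(-9276) = 61987 + 9276 = 71263)
C = -2004850393513/519 (C = (-236063 + 153310)*(1/519 + 46680) = -82753*24226921/519 = -2004850393513/519 ≈ -3.8629e+9)
D - C = 71263 - 1*(-2004850393513/519) = 71263 + 2004850393513/519 = 2004887379010/519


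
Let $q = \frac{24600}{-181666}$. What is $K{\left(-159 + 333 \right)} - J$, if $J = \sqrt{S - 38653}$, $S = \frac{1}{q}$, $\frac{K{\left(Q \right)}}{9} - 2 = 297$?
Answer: $2691 - \frac{i \sqrt{58489296159}}{1230} \approx 2691.0 - 196.62 i$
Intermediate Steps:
$q = - \frac{12300}{90833}$ ($q = 24600 \left(- \frac{1}{181666}\right) = - \frac{12300}{90833} \approx -0.13541$)
$K{\left(Q \right)} = 2691$ ($K{\left(Q \right)} = 18 + 9 \cdot 297 = 18 + 2673 = 2691$)
$S = - \frac{90833}{12300}$ ($S = \frac{1}{- \frac{12300}{90833}} = - \frac{90833}{12300} \approx -7.3848$)
$J = \frac{i \sqrt{58489296159}}{1230}$ ($J = \sqrt{- \frac{90833}{12300} - 38653} = \sqrt{- \frac{475522733}{12300}} = \frac{i \sqrt{58489296159}}{1230} \approx 196.62 i$)
$K{\left(-159 + 333 \right)} - J = 2691 - \frac{i \sqrt{58489296159}}{1230}$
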